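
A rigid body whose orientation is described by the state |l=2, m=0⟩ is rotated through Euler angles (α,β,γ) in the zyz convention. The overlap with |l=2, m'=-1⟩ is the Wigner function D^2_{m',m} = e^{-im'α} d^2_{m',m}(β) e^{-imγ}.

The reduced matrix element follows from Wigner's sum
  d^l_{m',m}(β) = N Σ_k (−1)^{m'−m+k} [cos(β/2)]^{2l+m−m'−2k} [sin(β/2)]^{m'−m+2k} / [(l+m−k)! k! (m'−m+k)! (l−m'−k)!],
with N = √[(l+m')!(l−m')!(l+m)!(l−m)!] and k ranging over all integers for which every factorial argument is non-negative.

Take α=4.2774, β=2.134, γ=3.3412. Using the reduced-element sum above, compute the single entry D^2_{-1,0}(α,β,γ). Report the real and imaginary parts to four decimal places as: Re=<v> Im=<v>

Re=0.2330 Im=0.5014

Split into d^2_{-1,0}(β=2.134) × two z-phases.
Half-angle: c=0.482754, s=0.875756. N=√(1·6·2·2)=4.898979
Admissible k: 1..2 (factorial args all ≥0)
  k=1: (−1)^0·4.8990/(2)·0.4828^3·0.8758^1 = +0.241343
  k=2: (−1)^1·4.8990/(2)·0.4828^1·0.8758^3 = -0.794238
d^2_{-1,0}(2.134) = +0.241343 -0.794238 = -0.552895
Phases: e^{-i·(-1)·4.2774}=-0.421400-0.906875i, e^{-i·(0)·3.3412}=+1.000000+0.000000i ⇒ D=+0.232990+0.501406i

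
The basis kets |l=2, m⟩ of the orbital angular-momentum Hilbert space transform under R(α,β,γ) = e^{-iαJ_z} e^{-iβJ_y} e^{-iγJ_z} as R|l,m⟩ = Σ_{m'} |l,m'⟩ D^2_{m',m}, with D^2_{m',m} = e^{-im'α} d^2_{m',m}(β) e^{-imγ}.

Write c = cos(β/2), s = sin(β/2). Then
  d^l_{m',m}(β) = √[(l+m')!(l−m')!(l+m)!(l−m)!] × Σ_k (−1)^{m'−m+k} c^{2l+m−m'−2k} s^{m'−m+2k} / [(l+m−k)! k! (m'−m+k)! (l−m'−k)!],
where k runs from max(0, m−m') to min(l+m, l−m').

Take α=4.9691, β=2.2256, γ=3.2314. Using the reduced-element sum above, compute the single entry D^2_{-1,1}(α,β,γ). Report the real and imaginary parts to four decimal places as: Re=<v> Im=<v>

Re=0.0291 Im=-0.1729

D^2_{-1,1}(4.9691,2.2256,3.2314) = e^{-i·-1·4.9691}·d^2_{-1,1}(2.2256)·e^{-i·1·3.2314}. Compute d first:
c=cos(2.2256/2)=0.442152, s=sin(2.2256/2)=0.896940; N=√[1·6·6·1]=6.000000
The bounds max(0,m−m')=2 and min(l+m,l−m')=3 give 2 terms
  k=2: (−1)^0·6.0000/(2)·0.4422^2·0.8969^2 = +0.471836
  k=3: (−1)^1·6.0000/(6)·0.4422^0·0.8969^4 = -0.647223
d^2_{-1,1}(2.2256) = +0.471836 -0.647223 = -0.175387
D = (+0.253901-0.967230i)·(-0.175387)·(-0.995970+0.089687i) = +0.029137-0.172950i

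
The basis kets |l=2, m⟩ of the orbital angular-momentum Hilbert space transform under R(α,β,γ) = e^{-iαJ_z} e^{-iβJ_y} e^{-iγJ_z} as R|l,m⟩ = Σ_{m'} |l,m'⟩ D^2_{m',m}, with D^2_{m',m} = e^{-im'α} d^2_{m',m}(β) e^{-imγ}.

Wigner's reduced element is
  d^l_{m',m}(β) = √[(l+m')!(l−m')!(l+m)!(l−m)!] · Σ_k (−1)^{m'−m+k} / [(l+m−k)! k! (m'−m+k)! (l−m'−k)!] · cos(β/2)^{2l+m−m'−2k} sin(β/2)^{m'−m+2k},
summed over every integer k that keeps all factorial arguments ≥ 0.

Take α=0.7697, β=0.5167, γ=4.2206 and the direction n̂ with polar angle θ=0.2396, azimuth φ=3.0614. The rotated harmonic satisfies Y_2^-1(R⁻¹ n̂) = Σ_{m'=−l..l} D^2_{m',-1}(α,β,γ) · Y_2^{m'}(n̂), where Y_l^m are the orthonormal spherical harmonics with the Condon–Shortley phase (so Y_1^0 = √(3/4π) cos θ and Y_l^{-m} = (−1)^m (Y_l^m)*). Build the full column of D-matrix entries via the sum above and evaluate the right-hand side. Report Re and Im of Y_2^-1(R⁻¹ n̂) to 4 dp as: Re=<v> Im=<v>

Re=0.0793 Im=0.3718

Need the full column D^2_{m',-1} for m'=−2..2 at α=0.7697, β=0.5167, γ=4.2206.
cos(β/2)=0.966813, sin(β/2)=0.255486
d^2_{-2,-1}: single k=1 term ⇒ +0.461768;  D = +0.399998-0.230719i
d^2_{-1,-1}: k∈[0..1] ⇒ +0.873715 -0.183037 = +0.690678;  D = +0.189486-0.664177i
d^2_{0,-1}: k∈[0..1] ⇒ -0.565548 +0.039493 = -0.526055;  D = +0.248405+0.463712i
d^2_{1,-1}: k∈[0..1] ⇒ +0.183037 -0.004261 = +0.178777;  D = -0.170293-0.054419i
d^2_{2,-1}: single k=0 term ⇒ -0.032246;  D = +0.028888-0.014327i
Y_2^{m'}(θ=0.2396,φ=3.0614) and Σ D·Y over m':
  (+0.4000-0.2307i)·(+0.0215+0.0035i)  (+0.1895-0.6642i)·(-0.1775-0.0143i)  (+0.2484+0.4637i)·(+0.5775+0.0000i)  (-0.1703-0.0544i)·(+0.1775-0.0143i)  (+0.0289-0.0143i)·(+0.0215-0.0035i)
Y_2^-1(R⁻¹ n̂) = +0.079293+0.371794i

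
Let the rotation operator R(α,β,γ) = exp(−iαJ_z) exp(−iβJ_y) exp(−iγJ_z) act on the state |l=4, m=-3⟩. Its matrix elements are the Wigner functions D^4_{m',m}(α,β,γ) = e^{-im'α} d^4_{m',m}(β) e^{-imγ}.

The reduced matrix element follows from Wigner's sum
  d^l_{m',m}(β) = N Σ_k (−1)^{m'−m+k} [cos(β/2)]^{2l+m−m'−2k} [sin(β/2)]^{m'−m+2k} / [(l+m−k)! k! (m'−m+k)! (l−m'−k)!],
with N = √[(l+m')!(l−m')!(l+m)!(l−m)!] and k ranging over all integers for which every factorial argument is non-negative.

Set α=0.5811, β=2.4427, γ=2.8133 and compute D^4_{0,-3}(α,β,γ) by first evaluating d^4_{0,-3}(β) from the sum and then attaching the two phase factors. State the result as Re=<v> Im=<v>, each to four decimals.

Re=-0.1667 Im=0.2512

D^4_{0,-3}(0.5811,2.4427,2.8133) = e^{-i·0·0.5811}·d^4_{0,-3}(2.4427)·e^{-i·-3·2.8133}. Compute d first:
c=cos(2.4427/2)=0.342378, s=sin(2.4427/2)=0.939562; N=√[24·24·1·5040]=1703.830978
The bounds max(0,m−m')=0 and min(l+m,l−m')=1 give 2 terms
  k=0: (−1)^3·1703.8310/(144)·0.3424^5·0.9396^3 = -0.046171
  k=1: (−1)^4·1703.8310/(144)·0.3424^3·0.9396^5 = +0.347703
d^4_{0,-3}(2.4427) = -0.046171 +0.347703 = +0.301532
D = (+1.000000+0.000000i)·(+0.301532)·(-0.552965+0.833205i) = -0.166737+0.251238i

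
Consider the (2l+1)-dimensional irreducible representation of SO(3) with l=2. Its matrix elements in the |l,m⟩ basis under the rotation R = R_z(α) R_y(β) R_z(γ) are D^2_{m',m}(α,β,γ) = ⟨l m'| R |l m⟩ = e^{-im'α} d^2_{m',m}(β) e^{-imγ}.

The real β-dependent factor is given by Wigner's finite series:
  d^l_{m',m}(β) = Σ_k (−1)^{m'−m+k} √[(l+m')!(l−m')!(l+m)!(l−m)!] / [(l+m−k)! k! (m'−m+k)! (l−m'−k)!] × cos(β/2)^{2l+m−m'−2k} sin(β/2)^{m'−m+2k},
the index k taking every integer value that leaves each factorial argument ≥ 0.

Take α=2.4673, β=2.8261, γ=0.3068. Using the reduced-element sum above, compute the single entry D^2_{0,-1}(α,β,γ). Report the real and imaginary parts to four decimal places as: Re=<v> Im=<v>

Split into d^2_{0,-1}(β=2.8261) × two z-phases.
c=cos(2.8261/2)=0.157093, s=sin(2.8261/2)=0.987584; N=√[2·2·1·6]=4.898979
Admissible k: 0..1 (factorial args all ≥0)
  k=0: (−1)^1·4.8990/(2)·0.1571^3·0.9876^1 = -0.009378
  k=1: (−1)^2·4.8990/(2)·0.1571^1·0.9876^3 = +0.370642
d^2_{0,-1}(2.8261) = -0.009378 +0.370642 = +0.361263
Phases: e^{-i·(0)·2.4673}=+1.000000+0.000000i, e^{-i·(-1)·0.3068}=+0.953305+0.302010i ⇒ D=+0.344394+0.109105i

Re=0.3444 Im=0.1091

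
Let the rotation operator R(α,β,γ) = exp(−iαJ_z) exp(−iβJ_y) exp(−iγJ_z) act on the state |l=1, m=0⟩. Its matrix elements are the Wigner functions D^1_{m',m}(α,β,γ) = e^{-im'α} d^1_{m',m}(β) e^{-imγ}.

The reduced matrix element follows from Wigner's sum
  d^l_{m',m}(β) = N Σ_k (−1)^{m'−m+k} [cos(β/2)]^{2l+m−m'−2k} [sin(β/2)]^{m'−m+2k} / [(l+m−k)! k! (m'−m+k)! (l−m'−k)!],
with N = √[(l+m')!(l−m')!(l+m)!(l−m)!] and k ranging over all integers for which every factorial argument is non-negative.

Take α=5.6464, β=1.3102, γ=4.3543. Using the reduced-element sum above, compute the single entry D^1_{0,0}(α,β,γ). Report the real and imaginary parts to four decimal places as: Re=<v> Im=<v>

D^1_{0,0}(5.6464,1.3102,4.3543) = e^{-i·0·5.6464}·d^1_{0,0}(1.3102)·e^{-i·0·4.3543}. Compute d first:
c=cos(1.3102/2)=0.792987, s=sin(1.3102/2)=0.609239; N=√[1·1·1·1]=1.000000
k∈{0,1} keeps every argument non-negative
  k=0: (−1)^0·1.0000/(1)·0.7930^2·0.6092^0 = +0.628828
  k=1: (−1)^1·1.0000/(1)·0.7930^0·0.6092^2 = -0.371172
d^1_{0,0}(1.3102) = +0.628828 -0.371172 = +0.257657
Attach z-rotation phases: D = e^{-i(0)(5.6464)}·(+0.257657)·e^{-i(0)(4.3543)} = +0.257657+0.000000i

Re=0.2577 Im=0.0000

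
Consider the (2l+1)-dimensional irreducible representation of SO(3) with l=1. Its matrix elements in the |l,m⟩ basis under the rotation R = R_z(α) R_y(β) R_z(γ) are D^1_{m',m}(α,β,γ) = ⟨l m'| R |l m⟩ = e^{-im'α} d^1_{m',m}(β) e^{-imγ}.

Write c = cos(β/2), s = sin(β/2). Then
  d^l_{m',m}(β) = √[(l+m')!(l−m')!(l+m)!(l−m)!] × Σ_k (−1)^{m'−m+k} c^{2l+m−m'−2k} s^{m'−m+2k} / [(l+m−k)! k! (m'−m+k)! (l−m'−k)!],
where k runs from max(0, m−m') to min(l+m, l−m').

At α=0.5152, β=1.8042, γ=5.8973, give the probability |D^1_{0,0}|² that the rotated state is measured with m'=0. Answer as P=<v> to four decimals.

D^1_{0,0}(0.5152,1.8042,5.8973) = e^{-i·0·0.5152}·d^1_{0,0}(1.8042)·e^{-i·0·5.8973}. Compute d first:
With c≡cos(β/2)=0.619964 and s≡sin(β/2)=0.784631, N=[1·1·1·1]^{1/2}=1.000000
The bounds max(0,m−m')=0 and min(l+m,l−m')=1 give 2 terms
  k=0: (−1)^0·1.0000/(1)·0.6200^2·0.7846^0 = +0.384355
  k=1: (−1)^1·1.0000/(1)·0.6200^0·0.7846^2 = -0.615645
d^1_{0,0}(1.8042) = +0.384355 -0.615645 = -0.231290
|D^1_{0,0}|² = |d^1_{0,0}(β)|² = (-0.231290)² = 0.053495 (the z-rotation phases have unit modulus)

P=0.0535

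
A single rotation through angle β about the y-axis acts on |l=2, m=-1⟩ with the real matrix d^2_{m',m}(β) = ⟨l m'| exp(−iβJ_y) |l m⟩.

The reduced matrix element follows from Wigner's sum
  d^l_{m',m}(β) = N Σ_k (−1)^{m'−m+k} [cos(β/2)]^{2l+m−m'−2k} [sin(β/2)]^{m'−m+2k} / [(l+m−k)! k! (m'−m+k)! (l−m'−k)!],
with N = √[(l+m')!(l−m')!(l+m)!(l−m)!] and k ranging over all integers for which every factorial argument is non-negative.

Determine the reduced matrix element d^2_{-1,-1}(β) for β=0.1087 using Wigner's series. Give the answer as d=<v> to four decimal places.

d^2_{-1,-1}(β=0.1087) via Wigner's sum:
c=cos(0.1087/2)=0.998523, s=sin(0.1087/2)=0.054323; N=√[1·6·1·6]=6.000000
The bounds max(0,m−m')=0 and min(l+m,l−m')=1 give 2 terms
  k=0: (−1)^0·6.0000/(6)·0.9985^4·0.0543^0 = +0.994107
  k=1: (−1)^1·6.0000/(2)·0.9985^2·0.0543^2 = -0.008827
d^2_{-1,-1}(0.1087) = +0.994107 -0.008827 = +0.985280

d=0.9853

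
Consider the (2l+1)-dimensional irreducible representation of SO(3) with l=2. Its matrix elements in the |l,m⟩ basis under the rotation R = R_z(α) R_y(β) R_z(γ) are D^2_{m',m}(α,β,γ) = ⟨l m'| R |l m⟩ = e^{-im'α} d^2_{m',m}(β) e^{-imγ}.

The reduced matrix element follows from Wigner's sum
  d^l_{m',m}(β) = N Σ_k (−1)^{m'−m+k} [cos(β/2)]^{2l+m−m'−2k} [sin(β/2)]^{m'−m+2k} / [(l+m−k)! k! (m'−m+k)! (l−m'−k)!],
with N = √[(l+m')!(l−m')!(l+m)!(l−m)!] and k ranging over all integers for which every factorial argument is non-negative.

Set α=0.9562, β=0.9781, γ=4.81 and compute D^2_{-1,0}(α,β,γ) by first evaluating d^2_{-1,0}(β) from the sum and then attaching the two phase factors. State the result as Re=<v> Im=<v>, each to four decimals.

Split into d^2_{-1,0}(β=0.9781) × two z-phases.
With c≡cos(β/2)=0.882780 and s≡sin(β/2)=0.469787, N=[1·6·2·2]^{1/2}=4.898979
The bounds max(0,m−m')=1 and min(l+m,l−m')=2 give 2 terms
  k=1: (−1)^0·4.8990/(2)·0.8828^3·0.4698^1 = +0.791651
  k=2: (−1)^1·4.8990/(2)·0.8828^1·0.4698^3 = -0.224198
d^2_{-1,0}(0.9781) = +0.791651 -0.224198 = +0.567453
Attach z-rotation phases: D = e^{-i(-1)(0.9562)}·(+0.567453)·e^{-i(0)(4.81)} = +0.327210+0.463613i

Re=0.3272 Im=0.4636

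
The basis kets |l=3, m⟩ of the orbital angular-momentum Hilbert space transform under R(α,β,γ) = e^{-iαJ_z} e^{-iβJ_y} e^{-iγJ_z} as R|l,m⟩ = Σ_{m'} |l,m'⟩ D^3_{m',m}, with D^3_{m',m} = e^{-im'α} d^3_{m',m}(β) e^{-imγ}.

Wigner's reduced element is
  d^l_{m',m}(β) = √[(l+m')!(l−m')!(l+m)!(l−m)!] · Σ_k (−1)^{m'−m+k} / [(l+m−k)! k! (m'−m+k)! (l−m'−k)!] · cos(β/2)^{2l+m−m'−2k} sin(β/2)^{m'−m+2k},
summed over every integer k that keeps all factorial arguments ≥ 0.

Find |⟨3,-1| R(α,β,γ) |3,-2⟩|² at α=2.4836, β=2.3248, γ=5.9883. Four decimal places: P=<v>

P=0.0770

D^3_{-1,-2}(2.4836,2.3248,5.9883) = e^{-i·-1·2.4836}·d^3_{-1,-2}(2.3248)·e^{-i·-2·5.9883}. Compute d first:
Half-angle: c=0.397138, s=0.917759. N=√(2·24·1·120)=75.894664
The bounds max(0,m−m')=0 and min(l+m,l−m')=1 give 2 terms
  k=0: (−1)^1·75.8947/(24)·0.3971^5·0.9178^1 = -0.028671
  k=1: (−1)^2·75.8947/(12)·0.3971^3·0.9178^3 = +0.306225
d^3_{-1,-2}(2.3248) = -0.028671 +0.306225 = +0.277554
|D^3_{-1,-2}|² = |d^3_{-1,-2}(β)|² = (+0.277554)² = 0.077036 (the z-rotation phases have unit modulus)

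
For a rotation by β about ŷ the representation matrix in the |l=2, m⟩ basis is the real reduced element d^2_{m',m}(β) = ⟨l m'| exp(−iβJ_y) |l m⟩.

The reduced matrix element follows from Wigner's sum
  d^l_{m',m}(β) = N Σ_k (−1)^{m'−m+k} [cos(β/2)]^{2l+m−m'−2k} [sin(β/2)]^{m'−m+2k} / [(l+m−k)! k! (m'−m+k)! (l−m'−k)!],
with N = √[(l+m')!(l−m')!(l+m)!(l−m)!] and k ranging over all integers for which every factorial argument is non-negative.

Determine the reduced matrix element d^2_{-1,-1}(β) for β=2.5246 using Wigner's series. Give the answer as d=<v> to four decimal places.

d^2_{-1,-1}(β=2.5246) via Wigner's sum:
Half-angle: c=0.303626, s=0.952791. N=√(1·6·1·6)=6.000000
k∈{0,1} keeps every argument non-negative
  k=0: (−1)^0·6.0000/(6)·0.3036^4·0.9528^0 = +0.008499
  k=1: (−1)^1·6.0000/(2)·0.3036^2·0.9528^2 = -0.251070
d^2_{-1,-1}(2.5246) = +0.008499 -0.251070 = -0.242572

d=-0.2426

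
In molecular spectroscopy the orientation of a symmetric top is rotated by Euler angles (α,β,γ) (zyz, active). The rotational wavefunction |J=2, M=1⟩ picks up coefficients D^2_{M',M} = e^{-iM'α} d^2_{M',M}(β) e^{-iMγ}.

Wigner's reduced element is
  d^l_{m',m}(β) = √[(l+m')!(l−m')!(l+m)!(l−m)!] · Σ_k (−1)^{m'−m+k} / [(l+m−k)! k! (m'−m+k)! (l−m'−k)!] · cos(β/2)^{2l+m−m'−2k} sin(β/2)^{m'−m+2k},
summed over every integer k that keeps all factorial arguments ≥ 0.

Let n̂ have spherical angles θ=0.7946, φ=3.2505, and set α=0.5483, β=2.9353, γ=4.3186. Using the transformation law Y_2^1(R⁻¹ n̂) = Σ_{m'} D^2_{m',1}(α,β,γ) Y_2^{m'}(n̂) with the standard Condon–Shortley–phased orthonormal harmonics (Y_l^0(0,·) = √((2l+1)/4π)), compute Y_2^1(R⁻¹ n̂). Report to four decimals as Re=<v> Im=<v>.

Re=-0.2956 Im=0.2115

Need the full column D^2_{m',1} for m'=−2..2 at α=0.5483, β=2.9353, γ=4.3186.
cos(β/2)=0.102964, sin(β/2)=0.994685
d^2_{-2,1}: single k=3 term ⇒ +0.202661;  D = -0.202006+0.016278i
d^2_{-1,1}: k∈[2..3] ⇒ +0.031467 -0.978909 = -0.947442;  D = +0.766280-0.557190i
d^2_{0,1}: k∈[1..2] ⇒ +0.002660 -0.248208 = -0.245549;  D = +0.094215-0.226755i
d^2_{1,1}: k∈[0..1] ⇒ +0.000112 -0.031467 = -0.031355;  D = -0.004825-0.030981i
d^2_{2,1}: single k=0 term ⇒ -0.002172;  D = -0.001404-0.001657i
Y_2^{m'}(θ=0.7946,φ=3.2505) and Σ D·Y over m':
  (-0.2020+0.0163i)·(+0.1920-0.0425i)  (+0.7663-0.5572i)·(-0.3839+0.0420i)  (+0.0942-0.2268i)·(+0.1490+0.0000i)  (-0.0048-0.0310i)·(+0.3839+0.0420i)  (-0.0014-0.0017i)·(+0.1920+0.0425i)
Y_2^1(R⁻¹ n̂) = -0.295618+0.211537i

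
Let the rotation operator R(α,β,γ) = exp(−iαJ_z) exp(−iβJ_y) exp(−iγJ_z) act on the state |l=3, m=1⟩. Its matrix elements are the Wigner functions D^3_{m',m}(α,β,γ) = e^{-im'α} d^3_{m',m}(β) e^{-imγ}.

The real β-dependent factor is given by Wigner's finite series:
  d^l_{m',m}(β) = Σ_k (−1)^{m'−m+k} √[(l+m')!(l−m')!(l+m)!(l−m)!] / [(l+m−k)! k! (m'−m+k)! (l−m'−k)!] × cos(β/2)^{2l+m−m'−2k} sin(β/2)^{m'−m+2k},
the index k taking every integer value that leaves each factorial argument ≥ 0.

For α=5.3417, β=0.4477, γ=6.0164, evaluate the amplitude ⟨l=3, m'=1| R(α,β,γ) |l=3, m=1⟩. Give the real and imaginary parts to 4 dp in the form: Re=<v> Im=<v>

Split into d^3_{1,1}(β=0.4477) × two z-phases.
Half-angle: c=0.975050, s=0.221985. N=√(24·2·24·2)=48.000000
The bounds max(0,m−m')=0 and min(l+m,l−m')=2 give 3 terms
  k=0: (−1)^0·48.0000/(48)·0.9751^6·0.2220^0 = +0.859333
  k=1: (−1)^1·48.0000/(6)·0.9751^4·0.2220^2 = -0.356324
  k=2: (−1)^2·48.0000/(8)·0.9751^2·0.2220^4 = +0.013852
d^3_{1,1}(0.4477) = +0.859333 -0.356324 +0.013852 = +0.516860
Attach z-rotation phases: D = e^{-i(1)(5.3417)}·(+0.516860)·e^{-i(1)(6.0164)} = +0.183298+0.483266i

Re=0.1833 Im=0.4833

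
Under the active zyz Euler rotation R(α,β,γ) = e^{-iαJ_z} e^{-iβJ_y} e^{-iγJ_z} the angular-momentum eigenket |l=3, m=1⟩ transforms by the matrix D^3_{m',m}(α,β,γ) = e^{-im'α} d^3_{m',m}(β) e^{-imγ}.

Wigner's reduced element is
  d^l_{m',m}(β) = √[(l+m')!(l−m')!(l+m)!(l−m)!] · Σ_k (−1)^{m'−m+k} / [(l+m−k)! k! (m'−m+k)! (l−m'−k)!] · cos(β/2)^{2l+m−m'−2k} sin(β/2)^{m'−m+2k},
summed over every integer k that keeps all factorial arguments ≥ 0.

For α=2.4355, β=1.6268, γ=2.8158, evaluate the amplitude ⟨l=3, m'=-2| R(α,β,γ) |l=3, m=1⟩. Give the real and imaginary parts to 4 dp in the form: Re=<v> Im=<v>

D^3_{-2,1}(2.4355,1.6268,2.8158) = e^{-i·-2·2.4355}·d^3_{-2,1}(1.6268)·e^{-i·1·2.8158}. Compute d first:
c=cos(1.6268/2)=0.687032, s=sin(1.6268/2)=0.726627; N=√[1·120·24·2]=75.894664
The bounds max(0,m−m')=3 and min(l+m,l−m')=4 give 2 terms
  k=3: (−1)^0·75.8947/(12)·0.6870^3·0.7266^3 = +0.786857
  k=4: (−1)^1·75.8947/(24)·0.6870^1·0.7266^5 = -0.440084
d^3_{-2,1}(1.6268) = +0.786857 -0.440084 = +0.346773
Phases: e^{-i·(-2)·2.4355}=+0.157947-0.987448i, e^{-i·(1)·2.8158}=-0.947397-0.320060i ⇒ D=-0.161486+0.306878i

Re=-0.1615 Im=0.3069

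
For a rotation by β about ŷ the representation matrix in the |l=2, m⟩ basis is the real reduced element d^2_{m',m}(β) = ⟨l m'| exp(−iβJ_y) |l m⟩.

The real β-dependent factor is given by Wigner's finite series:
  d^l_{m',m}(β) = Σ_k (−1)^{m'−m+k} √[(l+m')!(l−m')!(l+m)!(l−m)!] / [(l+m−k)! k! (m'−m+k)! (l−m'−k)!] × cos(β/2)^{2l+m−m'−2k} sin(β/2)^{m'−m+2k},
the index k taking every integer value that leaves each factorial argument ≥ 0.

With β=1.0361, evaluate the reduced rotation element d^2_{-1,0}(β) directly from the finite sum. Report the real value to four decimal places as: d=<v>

d^2_{-1,0}(β=1.0361) via Wigner's sum:
c=cos(1.0361/2)=0.868786, s=sin(1.0361/2)=0.495187; N=√[1·6·2·2]=4.898979
The bounds max(0,m−m')=1 and min(l+m,l−m')=2 give 2 terms
  k=1: (−1)^0·4.8990/(2)·0.8688^3·0.4952^1 = +0.795397
  k=2: (−1)^1·4.8990/(2)·0.8688^1·0.4952^3 = -0.258402
d^2_{-1,0}(1.0361) = +0.795397 -0.258402 = +0.536995

d=0.5370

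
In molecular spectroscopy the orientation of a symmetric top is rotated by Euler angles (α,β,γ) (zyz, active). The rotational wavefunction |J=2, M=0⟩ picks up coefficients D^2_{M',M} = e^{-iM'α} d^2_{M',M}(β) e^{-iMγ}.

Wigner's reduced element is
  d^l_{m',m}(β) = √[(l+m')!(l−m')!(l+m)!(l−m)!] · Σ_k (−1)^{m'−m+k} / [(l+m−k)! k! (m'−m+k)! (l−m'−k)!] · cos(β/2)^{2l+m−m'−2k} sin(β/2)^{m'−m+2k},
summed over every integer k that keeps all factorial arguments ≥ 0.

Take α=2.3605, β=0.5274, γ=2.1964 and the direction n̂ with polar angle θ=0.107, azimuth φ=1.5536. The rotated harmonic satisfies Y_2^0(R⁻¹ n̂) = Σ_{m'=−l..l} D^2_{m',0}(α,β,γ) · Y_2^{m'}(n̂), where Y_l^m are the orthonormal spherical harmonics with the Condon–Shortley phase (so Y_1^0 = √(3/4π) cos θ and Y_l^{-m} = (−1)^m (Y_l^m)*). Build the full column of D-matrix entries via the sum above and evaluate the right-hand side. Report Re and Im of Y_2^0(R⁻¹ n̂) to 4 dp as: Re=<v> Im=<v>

Need the full column D^2_{m',0} for m'=−2..2 at α=2.3605, β=0.5274, γ=2.1964.
cos(β/2)=0.965432, sin(β/2)=0.260654
d^2_{-2,0}: single k=2 term ⇒ +0.155113;  D = +0.001336-0.155108i
d^2_{-1,0}: k∈[1..2] ⇒ +0.574521 -0.041879 = +0.532643;  D = -0.378253+0.375010i
d^2_{0,0}: k∈[0..2] ⇒ +0.868734 -0.253299 +0.004616 = +0.620051;  D = +0.620051+0.000000i
d^2_{1,0}: k∈[0..1] ⇒ -0.574521 +0.041879 = -0.532643;  D = +0.378253+0.375010i
d^2_{2,0}: single k=0 term ⇒ +0.155113;  D = +0.001336+0.155108i
Y_2^{m'}(θ=0.107,φ=1.5536) and Σ D·Y over m':
  (+0.0013-0.1551i)·(-0.0044-0.0002i)  (-0.3783+0.3750i)·(+0.0014-0.0820i)  (+0.6201+0.0000i)·(+0.6200+0.0000i)  (+0.3783+0.3750i)·(-0.0014-0.0820i)  (+0.0013+0.1551i)·(-0.0044+0.0002i)
Y_2^0(R⁻¹ n̂) = +0.444818+0.000000i

Re=0.4448 Im=0.0000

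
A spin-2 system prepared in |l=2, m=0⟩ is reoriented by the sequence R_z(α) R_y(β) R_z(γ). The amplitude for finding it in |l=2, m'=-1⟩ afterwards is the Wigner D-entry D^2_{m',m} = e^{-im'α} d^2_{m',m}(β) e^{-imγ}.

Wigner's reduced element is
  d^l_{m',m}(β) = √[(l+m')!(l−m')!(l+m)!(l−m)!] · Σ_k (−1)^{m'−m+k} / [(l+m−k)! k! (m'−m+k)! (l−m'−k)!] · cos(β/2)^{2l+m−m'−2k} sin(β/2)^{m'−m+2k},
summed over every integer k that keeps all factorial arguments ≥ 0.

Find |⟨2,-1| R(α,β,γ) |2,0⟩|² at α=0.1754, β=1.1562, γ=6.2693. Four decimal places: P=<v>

P=0.2039

Split into d^2_{-1,0}(β=1.1562) × two z-phases.
c=cos(1.1562/2)=0.837502, s=sin(1.1562/2)=0.546434; N=√[1·6·2·2]=4.898979
k: max(0,(0)−(-1))=1 … min(2+(0),2−(-1))=2
  k=1: (−1)^0·4.8990/(2)·0.8375^3·0.5464^1 = +0.786269
  k=2: (−1)^1·4.8990/(2)·0.8375^1·0.5464^3 = -0.334714
d^2_{-1,0}(1.1562) = +0.786269 -0.334714 = +0.451555
|D^2_{-1,0}|² = |d^2_{-1,0}(β)|² = (+0.451555)² = 0.203902 (the z-rotation phases have unit modulus)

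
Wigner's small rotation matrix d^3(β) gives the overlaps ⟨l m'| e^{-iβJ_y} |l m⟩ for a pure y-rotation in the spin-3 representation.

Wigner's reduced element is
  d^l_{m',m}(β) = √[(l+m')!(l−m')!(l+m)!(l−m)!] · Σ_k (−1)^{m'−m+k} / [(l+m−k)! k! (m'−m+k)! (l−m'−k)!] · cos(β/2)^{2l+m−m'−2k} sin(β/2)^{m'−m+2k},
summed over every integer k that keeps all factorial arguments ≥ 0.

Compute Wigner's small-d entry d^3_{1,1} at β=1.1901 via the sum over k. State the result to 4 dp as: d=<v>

d=-0.4534

d^3_{1,1}(β=1.1901) via Wigner's sum:
With c≡cos(β/2)=0.828120 and s≡sin(β/2)=0.560550, N=[24·2·24·2]^{1/2}=48.000000
Admissible k: 0..2 (factorial args all ≥0)
  k=0: (−1)^0·48.0000/(48)·0.8281^6·0.5606^0 = +0.322523
  k=1: (−1)^1·48.0000/(6)·0.8281^4·0.5606^2 = -1.182206
  k=2: (−1)^2·48.0000/(8)·0.8281^2·0.5606^4 = +0.406253
d^3_{1,1}(1.1901) = +0.322523 -1.182206 +0.406253 = -0.453430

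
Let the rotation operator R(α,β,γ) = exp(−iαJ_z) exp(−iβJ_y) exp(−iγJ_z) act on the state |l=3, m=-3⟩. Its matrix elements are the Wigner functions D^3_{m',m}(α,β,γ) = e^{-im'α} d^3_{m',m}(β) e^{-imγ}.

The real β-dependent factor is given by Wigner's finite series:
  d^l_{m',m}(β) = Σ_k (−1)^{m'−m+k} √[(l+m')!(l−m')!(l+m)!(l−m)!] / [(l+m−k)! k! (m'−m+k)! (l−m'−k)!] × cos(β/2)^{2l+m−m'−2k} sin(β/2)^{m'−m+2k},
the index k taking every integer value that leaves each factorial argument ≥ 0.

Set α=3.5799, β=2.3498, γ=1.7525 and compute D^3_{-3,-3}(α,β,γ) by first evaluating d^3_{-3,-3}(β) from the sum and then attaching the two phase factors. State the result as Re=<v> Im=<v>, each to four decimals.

Re=-0.0032 Im=-0.0009

D^3_{-3,-3}(3.5799,2.3498,1.7525) = e^{-i·-3·3.5799}·d^3_{-3,-3}(2.3498)·e^{-i·-3·1.7525}. Compute d first:
With c≡cos(β/2)=0.385635 and s≡sin(β/2)=0.922651, N=[1·720·1·720]^{1/2}=720.000000
The bounds max(0,m−m')=0 and min(l+m,l−m')=0 give 1 term
  k=0: (−1)^0·720.0000/(720)·0.3856^6·0.9227^0 = +0.003289
d^3_{-3,-3}(2.3498) = +0.003289
Phases: e^{-i·(-3)·3.5799}=-0.253091-0.967442i, e^{-i·(-3)·1.7525}=+0.518513-0.855070i ⇒ D=-0.003152-0.000938i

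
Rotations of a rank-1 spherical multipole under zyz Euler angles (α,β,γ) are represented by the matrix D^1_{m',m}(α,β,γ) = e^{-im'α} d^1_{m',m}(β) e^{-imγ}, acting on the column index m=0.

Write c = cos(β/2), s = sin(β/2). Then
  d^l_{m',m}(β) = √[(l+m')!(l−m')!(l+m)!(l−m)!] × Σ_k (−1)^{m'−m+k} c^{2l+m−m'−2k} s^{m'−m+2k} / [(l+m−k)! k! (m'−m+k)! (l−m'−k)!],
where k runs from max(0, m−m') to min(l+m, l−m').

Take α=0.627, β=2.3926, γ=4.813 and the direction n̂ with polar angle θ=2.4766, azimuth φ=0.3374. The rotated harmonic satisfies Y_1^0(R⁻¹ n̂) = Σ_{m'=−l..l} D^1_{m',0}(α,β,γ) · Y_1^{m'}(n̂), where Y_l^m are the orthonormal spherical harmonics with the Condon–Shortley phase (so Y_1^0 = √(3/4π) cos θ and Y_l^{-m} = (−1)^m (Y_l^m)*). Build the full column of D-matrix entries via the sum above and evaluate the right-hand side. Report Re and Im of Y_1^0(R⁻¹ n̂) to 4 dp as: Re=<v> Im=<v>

Re=0.4783 Im=0.0000

Need the full column D^1_{m',0} for m'=−1..1 at α=0.627, β=2.3926, γ=4.813.
cos(β/2)=0.365804, sin(β/2)=0.930692
d^1_{-1,0}: single k=1 term ⇒ +0.481470;  D = +0.389890+0.282487i
d^1_{0,0}: k∈[0..1] ⇒ +0.133812 -0.866188 = -0.732375;  D = -0.732375+0.000000i
d^1_{1,0}: single k=0 term ⇒ -0.481470;  D = -0.389890+0.282487i
Y_1^{m'}(θ=2.4766,φ=0.3374) and Σ D·Y over m':
  (+0.3899+0.2825i)·(+0.2012-0.0706i)  (-0.7324+0.0000i)·(-0.3845+0.0000i)  (-0.3899+0.2825i)·(-0.2012-0.0706i)
Y_1^0(R⁻¹ n̂) = +0.478331+0.000000i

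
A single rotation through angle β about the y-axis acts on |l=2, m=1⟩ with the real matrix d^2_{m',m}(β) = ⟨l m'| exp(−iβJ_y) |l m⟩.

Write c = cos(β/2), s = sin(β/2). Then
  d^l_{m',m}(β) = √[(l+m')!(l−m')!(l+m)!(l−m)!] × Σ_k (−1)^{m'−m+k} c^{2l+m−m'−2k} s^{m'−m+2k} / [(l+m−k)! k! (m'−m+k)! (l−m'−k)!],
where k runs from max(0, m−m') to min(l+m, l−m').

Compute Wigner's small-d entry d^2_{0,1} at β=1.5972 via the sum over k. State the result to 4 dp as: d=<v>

d=-0.0323

d^2_{0,1}(β=1.5972) via Wigner's sum:
With c≡cos(β/2)=0.697710 and s≡sin(β/2)=0.716380, N=[2·2·6·1]^{1/2}=4.898979
The bounds max(0,m−m')=1 and min(l+m,l−m')=2 give 2 terms
  k=1: (−1)^0·4.8990/(2)·0.6977^3·0.7164^1 = +0.595998
  k=2: (−1)^1·4.8990/(2)·0.6977^1·0.7164^3 = -0.628320
d^2_{0,1}(1.5972) = +0.595998 -0.628320 = -0.032323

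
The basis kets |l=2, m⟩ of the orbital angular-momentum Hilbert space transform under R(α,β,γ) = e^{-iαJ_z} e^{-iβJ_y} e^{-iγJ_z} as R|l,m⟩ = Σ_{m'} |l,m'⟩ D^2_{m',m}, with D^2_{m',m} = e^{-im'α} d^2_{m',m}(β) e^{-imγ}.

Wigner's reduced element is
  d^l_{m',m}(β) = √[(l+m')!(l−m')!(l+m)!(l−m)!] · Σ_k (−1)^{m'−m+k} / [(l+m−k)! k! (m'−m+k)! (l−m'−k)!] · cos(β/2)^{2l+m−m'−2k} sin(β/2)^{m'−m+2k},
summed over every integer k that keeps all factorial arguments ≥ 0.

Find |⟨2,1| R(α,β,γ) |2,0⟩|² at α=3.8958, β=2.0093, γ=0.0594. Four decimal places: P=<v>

P=0.2217

D^2_{1,0}(3.8958,2.0093,0.0594) = e^{-i·1·3.8958}·d^2_{1,0}(2.0093)·e^{-i·0·0.0594}. Compute d first:
Half-angle: c=0.536384, s=0.843974. N=√(6·1·2·2)=4.898979
Admissible k: 0..1 (factorial args all ≥0)
  k=0: (−1)^1·4.8990/(2)·0.5364^3·0.8440^1 = -0.319030
  k=1: (−1)^2·4.8990/(2)·0.5364^1·0.8440^3 = +0.789839
d^2_{1,0}(2.0093) = -0.319030 +0.789839 = +0.470809
|D^2_{1,0}|² = |d^2_{1,0}(β)|² = (+0.470809)² = 0.221662 (the z-rotation phases have unit modulus)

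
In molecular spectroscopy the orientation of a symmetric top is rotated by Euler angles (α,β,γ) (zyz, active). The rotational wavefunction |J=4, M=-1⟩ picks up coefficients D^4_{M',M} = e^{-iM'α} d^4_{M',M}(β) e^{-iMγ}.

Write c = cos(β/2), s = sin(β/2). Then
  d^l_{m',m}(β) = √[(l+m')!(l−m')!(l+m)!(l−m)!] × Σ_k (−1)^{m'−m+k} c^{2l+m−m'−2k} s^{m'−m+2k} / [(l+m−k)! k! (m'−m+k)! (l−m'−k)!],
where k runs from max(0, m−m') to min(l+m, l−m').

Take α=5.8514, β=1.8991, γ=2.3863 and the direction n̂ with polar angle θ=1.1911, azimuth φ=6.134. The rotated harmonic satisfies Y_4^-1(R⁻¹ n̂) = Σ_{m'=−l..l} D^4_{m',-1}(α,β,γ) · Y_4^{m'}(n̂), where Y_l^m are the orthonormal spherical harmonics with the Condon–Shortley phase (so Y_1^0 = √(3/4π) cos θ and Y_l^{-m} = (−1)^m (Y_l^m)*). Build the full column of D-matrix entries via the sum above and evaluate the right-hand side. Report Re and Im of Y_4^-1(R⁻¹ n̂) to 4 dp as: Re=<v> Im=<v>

Re=0.1492 Im=-0.0578

Need the full column D^4_{m',-1} for m'=−4..4 at α=5.8514, β=1.8991, γ=2.3863.
cos(β/2)=0.582049, sin(β/2)=0.813154
d^4_{-4,-1}: single k=3 term ⇒ +0.268788;  D = +0.212479+0.164620i
d^4_{-3,-1}: k∈[2..3] ⇒ +0.204067 -0.663816 = -0.459749;  D = -0.212242-0.407827i
d^4_{-2,-1}: k∈[1..3] ⇒ +0.078078 -0.761942 +0.991418 = +0.307553;  D = +0.014777+0.307198i
d^4_{-1,-1}: k∈[0..3] ⇒ +0.013173 -0.385651 +1.505394 -0.979388 = +0.153528;  D = -0.057476+0.142363i
d^4_{0,-1}: k∈[0..3] ⇒ -0.082301 +0.963789 -1.881084 +0.611904 = -0.387692;  D = +0.282267-0.265764i
d^4_{1,-1}: k∈[0..3] ⇒ +0.257100 -1.505394 +1.469083 -0.191153 = +0.029636;  D = -0.028099+0.009421i
d^4_{2,-1}: k∈[0..2] ⇒ -0.507962 +1.487127 -0.580503 = +0.398663;  D = -0.396328-0.043082i
d^4_{3,-1}: k∈[0..1] ⇒ +0.663816 -0.777365 = -0.113549;  D = +0.097388+0.058386i
d^4_{4,-1}: single k=0 term ⇒ -0.524609;  D = +0.295761+0.433290i
Y_4^{m'}(θ=1.1911,φ=6.134) and Σ D·Y over m':
  (+0.2125+0.1646i)·(+0.2724+0.1851i)  (-0.2122-0.4078i)·(+0.3351+0.1609i)  (+0.0148+0.3072i)·(-0.0106-0.0033i)  (-0.0575+0.1424i)·(-0.3283-0.0493i)  (+0.2823-0.2658i)·(-0.0487+0.0000i)  (-0.0281+0.0094i)·(+0.3283-0.0493i)  (-0.3963-0.0431i)·(-0.0106+0.0033i)  (+0.0974+0.0584i)·(-0.3351+0.1609i)  (+0.2958+0.4333i)·(+0.2724-0.1851i)
Y_4^-1(R⁻¹ n̂) = +0.149171-0.057843i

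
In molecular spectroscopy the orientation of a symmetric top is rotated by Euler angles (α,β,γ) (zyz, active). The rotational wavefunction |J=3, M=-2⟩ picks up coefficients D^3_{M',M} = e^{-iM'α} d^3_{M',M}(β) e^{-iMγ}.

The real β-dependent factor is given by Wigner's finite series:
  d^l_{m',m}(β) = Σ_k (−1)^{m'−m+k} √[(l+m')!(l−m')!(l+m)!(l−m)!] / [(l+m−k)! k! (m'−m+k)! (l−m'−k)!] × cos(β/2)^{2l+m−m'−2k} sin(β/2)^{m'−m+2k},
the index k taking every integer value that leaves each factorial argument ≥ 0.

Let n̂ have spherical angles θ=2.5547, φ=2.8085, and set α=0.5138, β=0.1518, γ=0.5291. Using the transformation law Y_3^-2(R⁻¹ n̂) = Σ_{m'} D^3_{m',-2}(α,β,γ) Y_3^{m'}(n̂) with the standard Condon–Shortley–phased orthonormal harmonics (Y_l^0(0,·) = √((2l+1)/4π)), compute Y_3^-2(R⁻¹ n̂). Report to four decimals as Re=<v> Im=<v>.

Need the full column D^3_{m',-2} for m'=−3..3 at α=0.5138, β=0.1518, γ=0.5291.
cos(β/2)=0.997121, sin(β/2)=0.075827
d^3_{-3,-2}: single k=1 term ⇒ +0.183079;  D = -0.156841+0.094440i
d^3_{-2,-2}: k∈[0..1] ⇒ +0.982850 -0.028419 = +0.954431;  D = -0.470093+0.830632i
d^3_{-1,-2}: k∈[0..1] ⇒ -0.236355 +0.002734 = -0.233621;  D = +0.000281-0.233621i
d^3_{0,-2}: k∈[0..1] ⇒ +0.031132 -0.000180 = +0.030952;  D = +0.015180+0.026973i
d^3_{1,-2}: k∈[0..1] ⇒ -0.002734 +0.000008 = -0.002726;  D = -0.002332-0.001412i
d^3_{2,-2}: k∈[0..1] ⇒ +0.000164 -0.000000 = +0.000164;  D = +0.000164+0.000005i
d^3_{3,-2}: single k=0 term ⇒ -0.000006;  D = -0.000005+0.000003i
Y_3^{m'}(θ=2.5547,φ=2.8085) and Σ D·Y over m':
  (-0.1568+0.0944i)·(-0.0383-0.0596i)  (-0.4701+0.8306i)·(-0.2052-0.1613i)  (+0.0003-0.2336i)·(-0.4172-0.1443i)  (+0.0152+0.0270i)·(-0.1450+0.0000i)  (-0.0023-0.0014i)·(+0.4172-0.1443i)  (+0.0002+0.0000i)·(-0.2052+0.1613i)  (-0.0000+0.0000i)·(+0.0383-0.0596i)
Y_3^-2(R⁻¹ n̂) = +0.204796+0.004409i

Re=0.2048 Im=0.0044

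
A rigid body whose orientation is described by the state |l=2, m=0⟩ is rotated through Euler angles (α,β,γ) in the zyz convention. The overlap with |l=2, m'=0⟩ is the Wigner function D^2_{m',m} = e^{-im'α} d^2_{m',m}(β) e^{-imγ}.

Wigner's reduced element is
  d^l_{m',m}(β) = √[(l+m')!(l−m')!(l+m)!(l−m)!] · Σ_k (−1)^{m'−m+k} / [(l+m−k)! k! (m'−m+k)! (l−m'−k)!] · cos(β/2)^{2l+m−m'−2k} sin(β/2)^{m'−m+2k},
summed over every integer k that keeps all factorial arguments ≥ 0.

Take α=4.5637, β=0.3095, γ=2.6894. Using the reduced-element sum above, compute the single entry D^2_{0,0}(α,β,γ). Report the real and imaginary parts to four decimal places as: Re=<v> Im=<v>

D^2_{0,0}(4.5637,0.3095,2.6894) = e^{-i·0·4.5637}·d^2_{0,0}(0.3095)·e^{-i·0·2.6894}. Compute d first:
c=cos(0.3095/2)=0.988050, s=sin(0.3095/2)=0.154133; N=√[2·2·2·2]=4.000000
k∈{0,1,2} keeps every argument non-negative
  k=0: (−1)^0·4.0000/(4)·0.9881^4·0.1541^0 = +0.953050
  k=1: (−1)^1·4.0000/(1)·0.9881^2·0.1541^2 = -0.092770
  k=2: (−1)^2·4.0000/(4)·0.9881^0·0.1541^4 = +0.000564
d^2_{0,0}(0.3095) = +0.953050 -0.092770 +0.000564 = +0.860844
D = (+1.000000+0.000000i)·(+0.860844)·(+1.000000+0.000000i) = +0.860844+0.000000i

Re=0.8608 Im=0.0000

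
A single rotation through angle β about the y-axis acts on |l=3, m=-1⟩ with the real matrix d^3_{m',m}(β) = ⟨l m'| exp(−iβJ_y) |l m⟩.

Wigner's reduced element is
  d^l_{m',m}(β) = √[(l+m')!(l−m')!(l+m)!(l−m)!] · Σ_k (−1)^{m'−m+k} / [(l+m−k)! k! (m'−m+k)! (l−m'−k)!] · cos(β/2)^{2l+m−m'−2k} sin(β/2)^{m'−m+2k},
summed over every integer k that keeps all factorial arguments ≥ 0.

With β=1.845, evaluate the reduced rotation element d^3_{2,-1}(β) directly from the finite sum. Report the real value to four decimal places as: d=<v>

d=-0.0907

d^3_{2,-1}(β=1.845) via Wigner's sum:
Half-angle: c=0.603829, s=0.797114. N=√(120·1·2·24)=75.894664
Admissible k: 0..1 (factorial args all ≥0)
  k=0: (−1)^3·75.8947/(12)·0.6038^3·0.7971^3 = -0.705234
  k=1: (−1)^4·75.8947/(24)·0.6038^1·0.7971^5 = +0.614491
d^3_{2,-1}(1.845) = -0.705234 +0.614491 = -0.090743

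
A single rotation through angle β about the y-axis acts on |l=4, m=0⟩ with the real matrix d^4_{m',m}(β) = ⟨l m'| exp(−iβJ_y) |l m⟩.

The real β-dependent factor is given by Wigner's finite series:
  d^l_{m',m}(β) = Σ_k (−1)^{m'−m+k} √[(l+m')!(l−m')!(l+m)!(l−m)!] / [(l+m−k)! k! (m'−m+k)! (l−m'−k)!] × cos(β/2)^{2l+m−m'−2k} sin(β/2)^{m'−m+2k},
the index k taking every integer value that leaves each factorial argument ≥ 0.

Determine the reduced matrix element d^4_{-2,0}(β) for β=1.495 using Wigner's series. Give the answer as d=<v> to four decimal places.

d^4_{-2,0}(β=1.495) via Wigner's sum:
Half-angle: c=0.733391, s=0.679807. N=√(2·720·24·24)=910.735966
k: max(0,(0)−(-2))=2 … min(4+(0),4−(-2))=4
  k=2: (−1)^0·910.7360/(96)·0.7334^6·0.6798^2 = +0.682190
  k=3: (−1)^1·910.7360/(36)·0.7334^4·0.6798^4 = -1.563058
  k=4: (−1)^2·910.7360/(96)·0.7334^2·0.6798^6 = +0.503625
d^4_{-2,0}(1.495) = +0.682190 -1.563058 +0.503625 = -0.377243

d=-0.3772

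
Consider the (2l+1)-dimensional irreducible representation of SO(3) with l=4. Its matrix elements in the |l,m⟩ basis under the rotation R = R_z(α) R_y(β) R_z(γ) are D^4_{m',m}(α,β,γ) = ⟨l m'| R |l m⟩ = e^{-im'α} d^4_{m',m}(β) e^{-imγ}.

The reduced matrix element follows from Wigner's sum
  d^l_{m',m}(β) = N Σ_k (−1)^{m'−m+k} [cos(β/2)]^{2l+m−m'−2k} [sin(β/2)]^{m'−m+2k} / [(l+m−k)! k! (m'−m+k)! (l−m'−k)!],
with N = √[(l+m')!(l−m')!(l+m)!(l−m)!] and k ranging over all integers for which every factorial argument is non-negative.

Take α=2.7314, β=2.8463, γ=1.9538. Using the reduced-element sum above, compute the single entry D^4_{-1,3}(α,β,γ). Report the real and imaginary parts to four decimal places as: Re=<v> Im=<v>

Re=0.1549 Im=0.0018

Split into d^4_{-1,3}(β=2.8463) × two z-phases.
With c≡cos(β/2)=0.147110 and s≡sin(β/2)=0.989120, N=[6·120·5040·1]^{1/2}=1904.940944
k∈{4,5} keeps every argument non-negative
  k=4: (−1)^0·1904.9409/(144)·0.1471^4·0.9891^4 = +0.005930
  k=5: (−1)^1·1904.9409/(240)·0.1471^2·0.9891^6 = -0.160861
d^4_{-1,3}(2.8463) = +0.005930 -0.160861 = -0.154931
D = (-0.917044+0.398786i)·(-0.154931)·(+0.912360+0.409390i) = +0.154920+0.001796i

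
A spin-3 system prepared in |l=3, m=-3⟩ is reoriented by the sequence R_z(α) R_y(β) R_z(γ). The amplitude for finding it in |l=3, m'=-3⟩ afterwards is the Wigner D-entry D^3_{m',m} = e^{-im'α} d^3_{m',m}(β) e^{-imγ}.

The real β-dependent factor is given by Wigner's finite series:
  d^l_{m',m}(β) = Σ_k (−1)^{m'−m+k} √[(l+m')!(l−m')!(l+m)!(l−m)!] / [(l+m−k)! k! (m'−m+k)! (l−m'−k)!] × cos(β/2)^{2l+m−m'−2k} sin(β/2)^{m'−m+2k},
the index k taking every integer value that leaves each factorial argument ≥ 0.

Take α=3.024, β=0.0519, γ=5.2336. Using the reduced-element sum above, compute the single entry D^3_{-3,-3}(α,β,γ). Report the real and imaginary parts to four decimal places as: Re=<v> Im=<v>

D^3_{-3,-3}(3.024,0.0519,5.2336) = e^{-i·-3·3.024}·d^3_{-3,-3}(0.0519)·e^{-i·-3·5.2336}. Compute d first:
Half-angle: c=0.999663, s=0.025947. N=√(1·720·1·720)=720.000000
The bounds max(0,m−m')=0 and min(l+m,l−m')=0 give 1 term
  k=0: (−1)^0·720.0000/(720)·0.9997^6·0.0259^0 = +0.997982
d^3_{-3,-3}(0.0519) = +0.997982
Attach z-rotation phases: D = e^{-i(-3)(3.024)}·(+0.997982)·e^{-i(-3)(5.2336)} = +0.934028-0.351508i

Re=0.9340 Im=-0.3515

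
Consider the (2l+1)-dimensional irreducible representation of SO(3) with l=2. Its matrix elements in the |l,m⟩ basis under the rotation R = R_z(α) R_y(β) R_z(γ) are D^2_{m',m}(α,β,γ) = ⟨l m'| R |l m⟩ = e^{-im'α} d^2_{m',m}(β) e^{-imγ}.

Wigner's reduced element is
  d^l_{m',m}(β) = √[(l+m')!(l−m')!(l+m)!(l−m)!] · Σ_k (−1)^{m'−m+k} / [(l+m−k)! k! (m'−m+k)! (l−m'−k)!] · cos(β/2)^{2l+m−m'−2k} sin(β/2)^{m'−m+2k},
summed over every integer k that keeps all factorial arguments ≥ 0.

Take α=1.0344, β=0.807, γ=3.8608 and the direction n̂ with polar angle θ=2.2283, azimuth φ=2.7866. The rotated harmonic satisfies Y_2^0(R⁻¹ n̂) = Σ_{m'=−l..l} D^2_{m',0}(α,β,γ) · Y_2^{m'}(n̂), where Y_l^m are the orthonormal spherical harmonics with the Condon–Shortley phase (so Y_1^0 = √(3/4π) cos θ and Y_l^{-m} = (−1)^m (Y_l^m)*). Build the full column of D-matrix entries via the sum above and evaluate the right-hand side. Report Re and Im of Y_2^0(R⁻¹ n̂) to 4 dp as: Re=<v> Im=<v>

Re=-0.0538 Im=0.0000

Need the full column D^2_{m',0} for m'=−2..2 at α=1.0344, β=0.807, γ=3.8608.
cos(β/2)=0.919692, sin(β/2)=0.392640
d^2_{-2,0}: single k=2 term ⇒ +0.319410;  D = -0.152574+0.280614i
d^2_{-1,0}: k∈[1..2] ⇒ +0.748165 -0.136364 = +0.611801;  D = +0.312656+0.525877i
d^2_{0,0}: k∈[0..2] ⇒ +0.715435 -0.521595 +0.023767 = +0.217607;  D = +0.217607+0.000000i
d^2_{1,0}: k∈[0..1] ⇒ -0.748165 +0.136364 = -0.611801;  D = -0.312656+0.525877i
d^2_{2,0}: single k=0 term ⇒ +0.319410;  D = -0.152574-0.280614i
Y_2^{m'}(θ=2.2283,φ=2.7866) and Σ D·Y over m':
  (-0.1526+0.2806i)·(+0.1835+0.1577i)  (+0.3127+0.5259i)·(+0.3504+0.1299i)  (+0.2176+0.0000i)·(+0.0380+0.0000i)  (-0.3127+0.5259i)·(-0.3504+0.1299i)  (-0.1526-0.2806i)·(+0.1835-0.1577i)
Y_2^0(R⁻¹ n̂) = -0.053768-0.000000i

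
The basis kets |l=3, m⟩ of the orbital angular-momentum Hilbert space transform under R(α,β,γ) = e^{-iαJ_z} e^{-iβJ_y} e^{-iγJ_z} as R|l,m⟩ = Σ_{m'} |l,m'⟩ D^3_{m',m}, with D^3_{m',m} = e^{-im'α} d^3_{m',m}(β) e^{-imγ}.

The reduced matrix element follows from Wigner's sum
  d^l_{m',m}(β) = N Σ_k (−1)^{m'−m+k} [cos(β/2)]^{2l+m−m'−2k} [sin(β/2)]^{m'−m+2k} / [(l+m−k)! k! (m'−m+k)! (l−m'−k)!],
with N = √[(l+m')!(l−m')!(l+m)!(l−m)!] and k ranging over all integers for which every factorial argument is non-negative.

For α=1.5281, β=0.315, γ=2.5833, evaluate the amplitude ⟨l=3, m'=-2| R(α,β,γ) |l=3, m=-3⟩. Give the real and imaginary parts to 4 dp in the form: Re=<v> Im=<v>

Re=0.0680 Im=0.3545

Split into d^3_{-2,-3}(β=0.315) × two z-phases.
c=cos(0.315/2)=0.987622, s=sin(0.315/2)=0.156850; N=√[1·120·1·720]=293.938769
The bounds max(0,m−m')=0 and min(l+m,l−m')=0 give 1 term
  k=0: (−1)^1·293.9388/(120)·0.9876^5·0.1568^1 = -0.361006
d^3_{-2,-3}(0.315) = -0.361006
Attach z-rotation phases: D = e^{-i(-2)(1.5281)}·(-0.361006)·e^{-i(-3)(2.5833)} = +0.067993+0.354545i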